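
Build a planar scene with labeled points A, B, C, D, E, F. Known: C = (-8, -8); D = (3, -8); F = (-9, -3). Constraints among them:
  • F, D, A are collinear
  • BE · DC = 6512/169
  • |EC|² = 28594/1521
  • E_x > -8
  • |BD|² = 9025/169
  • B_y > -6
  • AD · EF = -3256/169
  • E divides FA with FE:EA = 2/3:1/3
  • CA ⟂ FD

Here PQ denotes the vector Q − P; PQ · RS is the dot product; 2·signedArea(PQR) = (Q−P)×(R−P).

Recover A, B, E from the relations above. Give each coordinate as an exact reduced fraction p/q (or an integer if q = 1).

A = (-1077/169, -692/169)
B = (-633/169, -877/169)
E = (-1225/169, -1891/507)

1. A_x = -1077/169  [F, D, A are collinear ∩ CA ⟂ FD]
2. A_y = -692/169  [F, D, A are collinear ∩ CA ⟂ FD]
   → A = (-1077/169, -692/169)
3. E_x = -1225/169  [E divides FA with FE:EA = 2/3:1/3]
4. E_y = -1891/507  [E divides FA with FE:EA = 2/3:1/3]
   → E = (-1225/169, -1891/507)
5. B_x = -633/169  [BE · DC = 6512/169]
6. B_y = -877/169  [|BD|² = 9025/169]
   → B = (-633/169, -877/169)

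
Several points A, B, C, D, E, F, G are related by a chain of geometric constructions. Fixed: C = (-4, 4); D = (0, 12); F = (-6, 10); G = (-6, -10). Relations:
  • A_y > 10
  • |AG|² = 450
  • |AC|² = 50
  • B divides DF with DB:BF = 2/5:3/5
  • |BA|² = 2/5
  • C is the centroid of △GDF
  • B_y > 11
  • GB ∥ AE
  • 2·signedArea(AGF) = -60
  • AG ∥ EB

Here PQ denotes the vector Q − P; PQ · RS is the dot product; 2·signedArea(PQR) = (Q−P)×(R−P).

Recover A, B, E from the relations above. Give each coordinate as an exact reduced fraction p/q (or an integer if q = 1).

1. A_x = -3  [2·signedArea(AGF) = -60]
2. A_y = 11  [|AC|² = 50]
   → A = (-3, 11)
3. B_x = -12/5  [B divides DF with DB:BF = 2/5:3/5]
4. B_y = 56/5  [B divides DF with DB:BF = 2/5:3/5]
   → B = (-12/5, 56/5)
5. E_x = 3/5  [AG ∥ EB ∩ GB ∥ AE]
6. E_y = 161/5  [AG ∥ EB ∩ GB ∥ AE]
   → E = (3/5, 161/5)

A = (-3, 11)
B = (-12/5, 56/5)
E = (3/5, 161/5)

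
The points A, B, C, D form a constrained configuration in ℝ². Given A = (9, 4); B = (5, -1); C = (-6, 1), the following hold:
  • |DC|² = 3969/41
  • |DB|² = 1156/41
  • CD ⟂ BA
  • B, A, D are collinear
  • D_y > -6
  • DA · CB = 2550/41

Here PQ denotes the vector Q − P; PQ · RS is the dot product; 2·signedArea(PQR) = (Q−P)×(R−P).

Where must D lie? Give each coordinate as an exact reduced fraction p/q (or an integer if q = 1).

1. D_x = 69/41  [B, A, D are collinear ∩ CD ⟂ BA]
2. D_y = -211/41  [B, A, D are collinear ∩ CD ⟂ BA]
   → D = (69/41, -211/41)

D = (69/41, -211/41)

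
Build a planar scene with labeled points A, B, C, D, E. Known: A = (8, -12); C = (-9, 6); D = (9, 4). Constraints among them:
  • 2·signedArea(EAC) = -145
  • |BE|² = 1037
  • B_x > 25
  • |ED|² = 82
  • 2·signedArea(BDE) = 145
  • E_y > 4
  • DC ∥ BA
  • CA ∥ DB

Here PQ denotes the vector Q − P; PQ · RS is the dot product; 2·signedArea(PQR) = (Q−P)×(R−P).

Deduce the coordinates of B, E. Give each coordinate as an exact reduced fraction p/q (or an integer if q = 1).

B = (26, -14)
E = (0, 5)

1. B_x = 26  [DC ∥ BA ∩ CA ∥ DB]
2. B_y = -14  [DC ∥ BA ∩ CA ∥ DB]
   → B = (26, -14)
3. E_x = 0  [line -18·x + -17·y + 85 = 0 ∩ |ED|² = 82]
4. E_y = 5  [line -18·x + -17·y + 85 = 0 ∩ |ED|² = 82]
   → E = (0, 5)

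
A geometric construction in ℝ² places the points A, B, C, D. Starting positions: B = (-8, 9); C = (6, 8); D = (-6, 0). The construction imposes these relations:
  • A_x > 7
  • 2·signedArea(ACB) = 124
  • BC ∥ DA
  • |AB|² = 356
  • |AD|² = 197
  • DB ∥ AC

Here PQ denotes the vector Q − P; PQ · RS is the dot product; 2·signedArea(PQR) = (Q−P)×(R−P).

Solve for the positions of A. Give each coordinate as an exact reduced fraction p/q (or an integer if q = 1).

1. A_x = 8  [DB ∥ AC ∩ BC ∥ DA]
2. A_y = -1  [DB ∥ AC ∩ BC ∥ DA]
   → A = (8, -1)

A = (8, -1)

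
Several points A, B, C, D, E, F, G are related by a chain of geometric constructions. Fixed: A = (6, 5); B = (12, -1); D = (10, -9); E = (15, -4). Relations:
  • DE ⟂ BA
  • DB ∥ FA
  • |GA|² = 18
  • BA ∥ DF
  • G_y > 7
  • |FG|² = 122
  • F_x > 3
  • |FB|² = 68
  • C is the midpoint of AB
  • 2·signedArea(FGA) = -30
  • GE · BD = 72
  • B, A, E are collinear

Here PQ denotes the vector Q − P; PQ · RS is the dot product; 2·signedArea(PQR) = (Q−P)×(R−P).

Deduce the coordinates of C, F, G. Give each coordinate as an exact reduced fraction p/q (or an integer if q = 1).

C = (9, 2)
F = (4, -3)
G = (3, 8)

1. C_x = 9  [C is the midpoint of AB]
2. C_y = 2  [C is the midpoint of AB]
   → C = (9, 2)
3. F_x = 4  [DB ∥ FA ∩ BA ∥ DF]
4. F_y = -3  [DB ∥ FA ∩ BA ∥ DF]
   → F = (4, -3)
5. G_x = 3  [GE · BD = 72 ∩ 2·signedArea(FGA) = -30]
6. G_y = 8  [GE · BD = 72 ∩ 2·signedArea(FGA) = -30]
   → G = (3, 8)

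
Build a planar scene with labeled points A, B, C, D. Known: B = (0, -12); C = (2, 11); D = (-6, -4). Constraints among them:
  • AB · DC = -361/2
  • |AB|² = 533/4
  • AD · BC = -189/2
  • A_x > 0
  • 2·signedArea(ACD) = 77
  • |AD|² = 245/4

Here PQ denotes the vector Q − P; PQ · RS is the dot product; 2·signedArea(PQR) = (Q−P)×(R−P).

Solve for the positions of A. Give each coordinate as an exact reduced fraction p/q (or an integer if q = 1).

1. A_x = 1  [2·signedArea(ACD) = 77 ∩ AD · BC = -189/2]
2. A_y = -1/2  [2·signedArea(ACD) = 77 ∩ AD · BC = -189/2]
   → A = (1, -1/2)

A = (1, -1/2)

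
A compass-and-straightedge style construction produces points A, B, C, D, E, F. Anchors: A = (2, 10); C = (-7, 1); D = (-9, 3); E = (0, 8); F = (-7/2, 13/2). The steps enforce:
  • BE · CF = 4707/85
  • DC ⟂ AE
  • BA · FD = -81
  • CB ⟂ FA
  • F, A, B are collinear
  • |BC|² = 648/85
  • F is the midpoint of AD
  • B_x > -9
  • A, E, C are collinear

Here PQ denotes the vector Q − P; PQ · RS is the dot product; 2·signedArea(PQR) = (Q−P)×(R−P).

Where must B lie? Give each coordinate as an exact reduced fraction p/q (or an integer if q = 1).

B = (-721/85, 283/85)

1. B_x = -721/85  [F, A, B are collinear ∩ CB ⟂ FA]
2. B_y = 283/85  [F, A, B are collinear ∩ CB ⟂ FA]
   → B = (-721/85, 283/85)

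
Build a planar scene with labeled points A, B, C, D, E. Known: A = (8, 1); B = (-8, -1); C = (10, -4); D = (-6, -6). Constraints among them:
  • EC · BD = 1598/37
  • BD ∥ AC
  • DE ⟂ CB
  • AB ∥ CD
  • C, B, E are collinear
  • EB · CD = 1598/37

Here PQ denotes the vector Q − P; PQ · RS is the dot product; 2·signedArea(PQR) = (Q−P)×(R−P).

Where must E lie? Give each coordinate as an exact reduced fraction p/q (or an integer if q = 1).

1. E_x = -194/37  [C, B, E are collinear ∩ DE ⟂ CB]
2. E_y = -54/37  [C, B, E are collinear ∩ DE ⟂ CB]
   → E = (-194/37, -54/37)

E = (-194/37, -54/37)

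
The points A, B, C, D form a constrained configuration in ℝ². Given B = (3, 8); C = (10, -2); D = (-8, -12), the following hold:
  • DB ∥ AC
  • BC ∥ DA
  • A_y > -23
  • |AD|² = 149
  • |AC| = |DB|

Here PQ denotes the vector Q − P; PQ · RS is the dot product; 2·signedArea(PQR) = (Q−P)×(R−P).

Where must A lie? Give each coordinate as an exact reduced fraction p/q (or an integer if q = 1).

1. A_x = -1  [DB ∥ AC ∩ BC ∥ DA]
2. A_y = -22  [DB ∥ AC ∩ BC ∥ DA]
   → A = (-1, -22)

A = (-1, -22)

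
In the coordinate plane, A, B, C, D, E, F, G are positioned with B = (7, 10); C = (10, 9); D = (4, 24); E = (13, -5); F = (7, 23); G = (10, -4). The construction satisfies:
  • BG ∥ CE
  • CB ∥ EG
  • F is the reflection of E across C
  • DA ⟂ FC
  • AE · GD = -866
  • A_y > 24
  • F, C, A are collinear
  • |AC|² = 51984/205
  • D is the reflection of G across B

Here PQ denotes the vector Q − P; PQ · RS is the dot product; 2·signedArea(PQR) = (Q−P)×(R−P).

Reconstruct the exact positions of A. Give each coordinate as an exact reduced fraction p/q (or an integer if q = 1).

A = (1366/205, 5037/205)

1. A_x = 1366/205  [F, C, A are collinear ∩ DA ⟂ FC]
2. A_y = 5037/205  [F, C, A are collinear ∩ DA ⟂ FC]
   → A = (1366/205, 5037/205)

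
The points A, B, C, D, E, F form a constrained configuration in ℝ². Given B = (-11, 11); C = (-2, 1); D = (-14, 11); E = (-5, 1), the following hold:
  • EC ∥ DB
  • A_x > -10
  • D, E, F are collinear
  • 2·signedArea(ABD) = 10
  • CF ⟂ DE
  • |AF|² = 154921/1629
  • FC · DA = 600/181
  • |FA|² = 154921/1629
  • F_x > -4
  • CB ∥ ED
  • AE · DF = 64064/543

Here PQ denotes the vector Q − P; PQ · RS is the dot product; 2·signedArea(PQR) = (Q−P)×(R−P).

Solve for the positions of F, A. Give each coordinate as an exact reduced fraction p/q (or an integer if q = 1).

A = (-9, 23/3)
F = (-662/181, -89/181)

1. F_x = -662/181  [D, E, F are collinear ∩ CF ⟂ DE]
2. F_y = -89/181  [D, E, F are collinear ∩ CF ⟂ DE]
   → F = (-662/181, -89/181)
3. A_x = -9  [2·signedArea(ABD) = 10 ∩ AE · DF = 64064/543]
4. A_y = 23/3  [2·signedArea(ABD) = 10 ∩ AE · DF = 64064/543]
   → A = (-9, 23/3)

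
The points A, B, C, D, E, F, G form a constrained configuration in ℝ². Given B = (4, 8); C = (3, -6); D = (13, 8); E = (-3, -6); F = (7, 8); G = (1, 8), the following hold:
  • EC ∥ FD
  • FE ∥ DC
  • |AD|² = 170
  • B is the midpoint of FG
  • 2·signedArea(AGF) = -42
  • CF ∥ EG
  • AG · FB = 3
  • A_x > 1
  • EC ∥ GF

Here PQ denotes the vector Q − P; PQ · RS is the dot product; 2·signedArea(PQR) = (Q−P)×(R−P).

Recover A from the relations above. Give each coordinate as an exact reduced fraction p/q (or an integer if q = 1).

1. A_x = 2  [2·signedArea(AGF) = -42 ∩ AG · FB = 3]
2. A_y = 1  [2·signedArea(AGF) = -42 ∩ AG · FB = 3]
   → A = (2, 1)

A = (2, 1)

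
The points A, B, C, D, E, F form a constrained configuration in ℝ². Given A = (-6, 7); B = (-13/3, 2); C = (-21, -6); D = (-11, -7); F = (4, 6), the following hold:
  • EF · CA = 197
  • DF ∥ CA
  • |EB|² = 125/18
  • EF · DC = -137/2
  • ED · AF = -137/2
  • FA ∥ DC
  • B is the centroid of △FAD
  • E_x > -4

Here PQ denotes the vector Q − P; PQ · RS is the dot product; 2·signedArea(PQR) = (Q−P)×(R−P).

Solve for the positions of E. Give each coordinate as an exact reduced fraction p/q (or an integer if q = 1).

1. E_x = -7/2  [ED · AF = -137/2 ∩ EF · CA = 197]
2. E_y = -1/2  [ED · AF = -137/2 ∩ EF · CA = 197]
   → E = (-7/2, -1/2)

E = (-7/2, -1/2)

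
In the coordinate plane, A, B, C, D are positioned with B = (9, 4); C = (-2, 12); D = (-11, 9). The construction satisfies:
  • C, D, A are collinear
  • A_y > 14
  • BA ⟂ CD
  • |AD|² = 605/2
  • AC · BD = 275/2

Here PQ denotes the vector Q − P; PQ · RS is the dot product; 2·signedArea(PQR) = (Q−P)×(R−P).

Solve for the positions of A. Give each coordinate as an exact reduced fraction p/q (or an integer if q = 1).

A = (11/2, 29/2)

1. A_x = 11/2  [C, D, A are collinear ∩ BA ⟂ CD]
2. A_y = 29/2  [C, D, A are collinear ∩ BA ⟂ CD]
   → A = (11/2, 29/2)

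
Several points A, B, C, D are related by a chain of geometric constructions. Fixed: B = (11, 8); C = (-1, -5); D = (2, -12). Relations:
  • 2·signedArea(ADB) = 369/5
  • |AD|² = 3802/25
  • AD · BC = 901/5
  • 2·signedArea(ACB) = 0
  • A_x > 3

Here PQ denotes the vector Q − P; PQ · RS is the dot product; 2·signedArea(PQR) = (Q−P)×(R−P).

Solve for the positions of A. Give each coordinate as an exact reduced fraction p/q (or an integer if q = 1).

A = (19/5, 1/5)

1. A_x = 19/5  [2·signedArea(ACB) = 0 ∩ AD · BC = 901/5]
2. A_y = 1/5  [2·signedArea(ACB) = 0 ∩ AD · BC = 901/5]
   → A = (19/5, 1/5)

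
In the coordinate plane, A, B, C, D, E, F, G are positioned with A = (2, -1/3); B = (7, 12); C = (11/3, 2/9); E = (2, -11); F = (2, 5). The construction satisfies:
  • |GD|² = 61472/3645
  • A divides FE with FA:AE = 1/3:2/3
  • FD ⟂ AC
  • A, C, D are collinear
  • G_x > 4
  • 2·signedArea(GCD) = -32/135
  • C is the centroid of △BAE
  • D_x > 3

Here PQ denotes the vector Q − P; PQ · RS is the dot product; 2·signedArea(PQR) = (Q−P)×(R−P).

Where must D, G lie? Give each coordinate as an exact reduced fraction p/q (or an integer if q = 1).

1. D_x = 18/5  [A, C, D are collinear ∩ FD ⟂ AC]
2. D_y = 1/5  [A, C, D are collinear ∩ FD ⟂ AC]
   → D = (18/5, 1/5)
3. G_x = 214/45  [line 1/45·x + -1/15·y + 23/135 = 0 ∩ |GD|² = 61472/3645]
4. G_y = 559/135  [line 1/45·x + -1/15·y + 23/135 = 0 ∩ |GD|² = 61472/3645]
   → G = (214/45, 559/135)

D = (18/5, 1/5)
G = (214/45, 559/135)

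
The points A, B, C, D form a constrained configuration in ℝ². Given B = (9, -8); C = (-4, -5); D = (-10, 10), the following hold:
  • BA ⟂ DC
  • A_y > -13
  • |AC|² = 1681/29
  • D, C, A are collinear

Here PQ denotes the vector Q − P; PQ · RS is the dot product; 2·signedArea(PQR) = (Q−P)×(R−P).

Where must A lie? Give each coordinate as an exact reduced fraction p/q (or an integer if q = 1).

A = (-34/29, -350/29)

1. A_x = -34/29  [D, C, A are collinear ∩ BA ⟂ DC]
2. A_y = -350/29  [D, C, A are collinear ∩ BA ⟂ DC]
   → A = (-34/29, -350/29)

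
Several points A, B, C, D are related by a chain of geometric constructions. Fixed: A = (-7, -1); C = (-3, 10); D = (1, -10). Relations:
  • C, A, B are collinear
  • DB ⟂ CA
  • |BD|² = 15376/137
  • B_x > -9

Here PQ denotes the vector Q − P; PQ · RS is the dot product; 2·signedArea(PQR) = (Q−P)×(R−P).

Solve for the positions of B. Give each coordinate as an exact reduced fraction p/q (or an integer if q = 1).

1. B_x = -1227/137  [C, A, B are collinear ∩ DB ⟂ CA]
2. B_y = -874/137  [C, A, B are collinear ∩ DB ⟂ CA]
   → B = (-1227/137, -874/137)

B = (-1227/137, -874/137)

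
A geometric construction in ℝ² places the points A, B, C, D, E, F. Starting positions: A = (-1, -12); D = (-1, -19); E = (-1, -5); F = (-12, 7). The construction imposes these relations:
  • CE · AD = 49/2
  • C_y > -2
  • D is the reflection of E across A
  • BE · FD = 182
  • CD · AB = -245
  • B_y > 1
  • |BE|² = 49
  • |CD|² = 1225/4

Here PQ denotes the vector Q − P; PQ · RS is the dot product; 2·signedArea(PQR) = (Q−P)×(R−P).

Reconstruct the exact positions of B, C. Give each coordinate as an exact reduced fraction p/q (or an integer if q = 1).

B = (-1, 2)
C = (-1, -3/2)

1. B_x = -1  [line -11·x + 26·y + -63 = 0 ∩ |BE|² = 49]
2. B_y = 2  [line -11·x + 26·y + -63 = 0 ∩ |BE|² = 49]
   → B = (-1, 2)
3. C_y = -3/2  [CD · AB = -245]
4. C_x = -1  [|CD|² = 1225/4]
   → C = (-1, -3/2)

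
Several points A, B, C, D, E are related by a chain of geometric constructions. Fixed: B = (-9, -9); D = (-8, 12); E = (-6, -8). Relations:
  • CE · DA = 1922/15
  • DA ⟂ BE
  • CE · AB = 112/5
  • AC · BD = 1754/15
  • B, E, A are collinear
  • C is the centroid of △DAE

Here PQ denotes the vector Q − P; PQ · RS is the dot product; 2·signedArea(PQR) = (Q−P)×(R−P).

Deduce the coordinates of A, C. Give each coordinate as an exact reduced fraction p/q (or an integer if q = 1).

1. A_x = -9/5  [B, E, A are collinear ∩ DA ⟂ BE]
2. A_y = -33/5  [B, E, A are collinear ∩ DA ⟂ BE]
   → A = (-9/5, -33/5)
3. C_x = -79/15  [C is the centroid of △DAE]
4. C_y = -13/15  [C is the centroid of △DAE]
   → C = (-79/15, -13/15)

A = (-9/5, -33/5)
C = (-79/15, -13/15)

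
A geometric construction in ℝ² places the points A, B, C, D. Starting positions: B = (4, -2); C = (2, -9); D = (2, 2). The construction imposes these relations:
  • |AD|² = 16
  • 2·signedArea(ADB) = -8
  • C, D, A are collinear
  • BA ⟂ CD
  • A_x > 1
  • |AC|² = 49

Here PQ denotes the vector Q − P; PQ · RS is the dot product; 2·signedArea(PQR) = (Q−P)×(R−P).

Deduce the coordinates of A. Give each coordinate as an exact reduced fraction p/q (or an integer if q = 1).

1. A_x = 2  [C, D, A are collinear ∩ BA ⟂ CD]
2. A_y = -2  [C, D, A are collinear ∩ BA ⟂ CD]
   → A = (2, -2)

A = (2, -2)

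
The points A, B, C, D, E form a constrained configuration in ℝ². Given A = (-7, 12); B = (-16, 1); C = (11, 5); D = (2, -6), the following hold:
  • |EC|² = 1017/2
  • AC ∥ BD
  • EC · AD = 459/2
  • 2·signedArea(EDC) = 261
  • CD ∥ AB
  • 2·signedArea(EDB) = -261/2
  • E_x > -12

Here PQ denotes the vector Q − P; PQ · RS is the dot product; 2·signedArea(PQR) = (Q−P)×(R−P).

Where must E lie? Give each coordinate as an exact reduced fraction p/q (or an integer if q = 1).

E = (-23/2, 13/2)

1. E_x = -23/2  [2·signedArea(EDB) = -261/2 ∩ EC · AD = 459/2]
2. E_y = 13/2  [2·signedArea(EDB) = -261/2 ∩ EC · AD = 459/2]
   → E = (-23/2, 13/2)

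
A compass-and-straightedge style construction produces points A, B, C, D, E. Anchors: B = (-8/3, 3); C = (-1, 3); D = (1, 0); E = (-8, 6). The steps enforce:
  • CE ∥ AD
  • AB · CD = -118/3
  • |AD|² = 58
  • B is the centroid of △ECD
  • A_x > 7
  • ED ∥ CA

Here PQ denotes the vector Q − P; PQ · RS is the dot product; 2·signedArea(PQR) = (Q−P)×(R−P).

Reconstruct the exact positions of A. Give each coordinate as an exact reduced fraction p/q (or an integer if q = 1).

A = (8, -3)

1. A_x = 8  [CE ∥ AD ∩ ED ∥ CA]
2. A_y = -3  [CE ∥ AD ∩ ED ∥ CA]
   → A = (8, -3)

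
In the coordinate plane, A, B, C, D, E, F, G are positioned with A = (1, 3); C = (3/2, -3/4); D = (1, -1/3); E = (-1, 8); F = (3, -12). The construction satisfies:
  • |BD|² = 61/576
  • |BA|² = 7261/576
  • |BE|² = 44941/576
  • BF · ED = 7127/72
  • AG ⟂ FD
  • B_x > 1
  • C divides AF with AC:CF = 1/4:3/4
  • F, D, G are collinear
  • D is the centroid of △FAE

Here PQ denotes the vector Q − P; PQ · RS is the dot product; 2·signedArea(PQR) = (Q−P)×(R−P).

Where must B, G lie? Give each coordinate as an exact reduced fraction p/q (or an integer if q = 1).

B = (5/4, -13/24)
G = (561/1261, 3663/1261)

1. B_x = 5/4  [line -2·x + 25/3·y + 505/72 = 0 ∩ |BE|² = 44941/576]
2. B_y = -13/24  [line -2·x + 25/3·y + 505/72 = 0 ∩ |BE|² = 44941/576]
   → B = (5/4, -13/24)
3. G_x = 561/1261  [F, D, G are collinear ∩ AG ⟂ FD]
4. G_y = 3663/1261  [F, D, G are collinear ∩ AG ⟂ FD]
   → G = (561/1261, 3663/1261)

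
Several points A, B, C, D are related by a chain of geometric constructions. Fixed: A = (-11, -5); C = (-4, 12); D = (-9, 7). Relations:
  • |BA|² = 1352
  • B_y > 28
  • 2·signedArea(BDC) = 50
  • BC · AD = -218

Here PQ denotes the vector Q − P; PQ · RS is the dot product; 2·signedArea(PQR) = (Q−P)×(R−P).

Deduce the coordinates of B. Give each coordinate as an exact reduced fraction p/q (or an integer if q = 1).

B = (3, 29)

1. B_x = 3  [2·signedArea(BDC) = 50 ∩ BC · AD = -218]
2. B_y = 29  [2·signedArea(BDC) = 50 ∩ BC · AD = -218]
   → B = (3, 29)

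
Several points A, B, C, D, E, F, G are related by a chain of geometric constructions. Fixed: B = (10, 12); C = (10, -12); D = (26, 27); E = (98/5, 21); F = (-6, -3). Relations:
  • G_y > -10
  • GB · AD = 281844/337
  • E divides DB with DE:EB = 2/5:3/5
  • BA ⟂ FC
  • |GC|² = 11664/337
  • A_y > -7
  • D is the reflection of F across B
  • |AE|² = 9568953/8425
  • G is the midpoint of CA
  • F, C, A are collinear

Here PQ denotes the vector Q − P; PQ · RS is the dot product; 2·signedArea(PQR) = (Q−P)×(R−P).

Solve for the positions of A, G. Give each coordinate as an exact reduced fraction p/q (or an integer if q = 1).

A = (-86/337, -2100/337)
G = (1642/337, -3072/337)

1. A_x = -86/337  [F, C, A are collinear ∩ BA ⟂ FC]
2. A_y = -2100/337  [F, C, A are collinear ∩ BA ⟂ FC]
   → A = (-86/337, -2100/337)
3. G_x = 1642/337  [G is the midpoint of CA]
4. G_y = -3072/337  [G is the midpoint of CA]
   → G = (1642/337, -3072/337)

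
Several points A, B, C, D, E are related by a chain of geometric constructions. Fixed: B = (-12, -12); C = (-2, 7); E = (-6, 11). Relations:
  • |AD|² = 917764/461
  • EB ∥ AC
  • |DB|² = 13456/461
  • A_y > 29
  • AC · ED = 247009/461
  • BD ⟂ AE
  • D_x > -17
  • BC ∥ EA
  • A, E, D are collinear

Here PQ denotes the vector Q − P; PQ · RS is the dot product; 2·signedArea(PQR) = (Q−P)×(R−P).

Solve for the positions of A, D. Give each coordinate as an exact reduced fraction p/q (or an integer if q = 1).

1. A_x = 4  [EB ∥ AC ∩ BC ∥ EA]
2. A_y = 30  [EB ∥ AC ∩ BC ∥ EA]
   → A = (4, 30)
3. D_x = -7736/461  [A, E, D are collinear ∩ BD ⟂ AE]
4. D_y = -4372/461  [A, E, D are collinear ∩ BD ⟂ AE]
   → D = (-7736/461, -4372/461)

A = (4, 30)
D = (-7736/461, -4372/461)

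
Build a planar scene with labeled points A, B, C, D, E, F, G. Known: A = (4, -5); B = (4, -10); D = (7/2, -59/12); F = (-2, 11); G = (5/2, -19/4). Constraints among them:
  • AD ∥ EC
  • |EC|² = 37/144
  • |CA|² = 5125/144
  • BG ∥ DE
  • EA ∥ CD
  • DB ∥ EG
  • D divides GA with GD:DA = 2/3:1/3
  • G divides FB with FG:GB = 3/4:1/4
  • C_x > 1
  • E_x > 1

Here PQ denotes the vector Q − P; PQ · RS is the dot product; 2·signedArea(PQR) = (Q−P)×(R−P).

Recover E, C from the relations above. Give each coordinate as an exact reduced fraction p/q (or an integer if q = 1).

C = (3/2, 5/12)
E = (2, 1/3)

1. E_x = 2  [DB ∥ EG ∩ BG ∥ DE]
2. E_y = 1/3  [DB ∥ EG ∩ BG ∥ DE]
   → E = (2, 1/3)
3. C_x = 3/2  [EA ∥ CD ∩ AD ∥ EC]
4. C_y = 5/12  [EA ∥ CD ∩ AD ∥ EC]
   → C = (3/2, 5/12)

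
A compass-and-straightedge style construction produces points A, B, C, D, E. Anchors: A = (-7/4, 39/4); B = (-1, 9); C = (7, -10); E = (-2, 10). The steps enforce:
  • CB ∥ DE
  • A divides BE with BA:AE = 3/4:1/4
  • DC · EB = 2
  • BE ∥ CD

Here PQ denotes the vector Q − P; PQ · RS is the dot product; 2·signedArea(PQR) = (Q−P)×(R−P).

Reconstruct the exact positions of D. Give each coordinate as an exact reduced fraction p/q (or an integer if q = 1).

1. D_x = 6  [CB ∥ DE ∩ BE ∥ CD]
2. D_y = -9  [CB ∥ DE ∩ BE ∥ CD]
   → D = (6, -9)

D = (6, -9)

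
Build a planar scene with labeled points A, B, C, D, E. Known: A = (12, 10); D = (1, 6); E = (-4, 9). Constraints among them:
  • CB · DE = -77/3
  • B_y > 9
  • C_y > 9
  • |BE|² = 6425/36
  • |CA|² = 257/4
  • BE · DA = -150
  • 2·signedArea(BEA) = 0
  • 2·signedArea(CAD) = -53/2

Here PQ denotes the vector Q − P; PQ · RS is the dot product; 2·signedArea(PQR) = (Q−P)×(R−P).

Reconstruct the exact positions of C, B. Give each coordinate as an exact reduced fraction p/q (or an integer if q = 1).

B = (28/3, 59/6)
C = (4, 19/2)

1. B_x = 28/3  [2·signedArea(BEA) = 0 ∩ BE · DA = -150]
2. B_y = 59/6  [2·signedArea(BEA) = 0 ∩ BE · DA = -150]
   → B = (28/3, 59/6)
3. C_x = 4  [2·signedArea(CAD) = -53/2 ∩ CB · DE = -77/3]
4. C_y = 19/2  [2·signedArea(CAD) = -53/2 ∩ CB · DE = -77/3]
   → C = (4, 19/2)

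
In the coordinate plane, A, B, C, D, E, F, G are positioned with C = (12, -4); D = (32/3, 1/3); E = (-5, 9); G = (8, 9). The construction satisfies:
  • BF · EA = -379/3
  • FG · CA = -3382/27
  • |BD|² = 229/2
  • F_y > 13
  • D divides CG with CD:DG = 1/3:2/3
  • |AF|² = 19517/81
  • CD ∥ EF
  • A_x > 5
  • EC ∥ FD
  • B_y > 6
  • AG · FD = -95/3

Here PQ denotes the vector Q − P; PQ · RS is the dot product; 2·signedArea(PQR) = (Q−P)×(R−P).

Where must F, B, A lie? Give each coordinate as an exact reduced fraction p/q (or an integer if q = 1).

A = (49/9, 29/9)
B = (13/6, 41/6)
F = (-19/3, 40/3)

1. F_x = -19/3  [EC ∥ FD ∩ CD ∥ EF]
2. F_y = 40/3  [EC ∥ FD ∩ CD ∥ EF]
   → F = (-19/3, 40/3)
3. A_x = 49/9  [AG · FD = -95/3 ∩ FG · CA = -3382/27]
4. A_y = 29/9  [AG · FD = -95/3 ∩ FG · CA = -3382/27]
   → A = (49/9, 29/9)
5. B_x = 13/6  [line -94/9·x + 52/9·y + -455/27 = 0 ∩ |BD|² = 229/2]
6. B_y = 41/6  [line -94/9·x + 52/9·y + -455/27 = 0 ∩ |BD|² = 229/2]
   → B = (13/6, 41/6)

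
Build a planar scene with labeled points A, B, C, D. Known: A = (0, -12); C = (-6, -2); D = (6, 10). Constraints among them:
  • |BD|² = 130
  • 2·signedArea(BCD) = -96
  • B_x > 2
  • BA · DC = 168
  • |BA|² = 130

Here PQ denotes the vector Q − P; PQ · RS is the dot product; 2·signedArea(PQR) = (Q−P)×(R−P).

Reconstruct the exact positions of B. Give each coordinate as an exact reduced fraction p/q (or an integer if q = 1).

B = (3, -1)

1. B_x = 3  [BA · DC = 168 ∩ 2·signedArea(BCD) = -96]
2. B_y = -1  [BA · DC = 168 ∩ 2·signedArea(BCD) = -96]
   → B = (3, -1)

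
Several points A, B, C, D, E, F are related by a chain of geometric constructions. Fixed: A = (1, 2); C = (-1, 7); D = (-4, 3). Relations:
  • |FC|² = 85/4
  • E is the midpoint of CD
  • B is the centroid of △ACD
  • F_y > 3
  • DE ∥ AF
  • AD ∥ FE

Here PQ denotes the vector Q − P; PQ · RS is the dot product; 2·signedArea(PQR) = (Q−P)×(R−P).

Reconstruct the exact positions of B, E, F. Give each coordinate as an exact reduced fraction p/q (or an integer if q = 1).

B = (-4/3, 4)
E = (-5/2, 5)
F = (5/2, 4)

1. B_x = -4/3  [B is the centroid of △ACD]
2. B_y = 4  [B is the centroid of △ACD]
   → B = (-4/3, 4)
3. E_x = -5/2  [E is the midpoint of CD]
4. E_y = 5  [E is the midpoint of CD]
   → E = (-5/2, 5)
5. F_x = 5/2  [AD ∥ FE ∩ DE ∥ AF]
6. F_y = 4  [AD ∥ FE ∩ DE ∥ AF]
   → F = (5/2, 4)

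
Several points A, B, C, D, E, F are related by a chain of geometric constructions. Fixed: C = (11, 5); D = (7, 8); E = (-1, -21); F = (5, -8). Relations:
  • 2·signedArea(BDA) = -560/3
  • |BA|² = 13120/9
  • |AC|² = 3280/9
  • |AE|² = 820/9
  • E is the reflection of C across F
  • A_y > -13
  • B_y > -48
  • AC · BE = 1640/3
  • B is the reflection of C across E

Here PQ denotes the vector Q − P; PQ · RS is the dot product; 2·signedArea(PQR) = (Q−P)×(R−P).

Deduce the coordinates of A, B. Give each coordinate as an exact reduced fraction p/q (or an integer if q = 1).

1. B_x = -13  [B is the reflection of C across E]
2. B_y = -47  [B is the reflection of C across E]
   → B = (-13, -47)
3. A_x = 3  [AC · BE = 1640/3 ∩ 2·signedArea(BDA) = -560/3]
4. A_y = -37/3  [AC · BE = 1640/3 ∩ 2·signedArea(BDA) = -560/3]
   → A = (3, -37/3)

A = (3, -37/3)
B = (-13, -47)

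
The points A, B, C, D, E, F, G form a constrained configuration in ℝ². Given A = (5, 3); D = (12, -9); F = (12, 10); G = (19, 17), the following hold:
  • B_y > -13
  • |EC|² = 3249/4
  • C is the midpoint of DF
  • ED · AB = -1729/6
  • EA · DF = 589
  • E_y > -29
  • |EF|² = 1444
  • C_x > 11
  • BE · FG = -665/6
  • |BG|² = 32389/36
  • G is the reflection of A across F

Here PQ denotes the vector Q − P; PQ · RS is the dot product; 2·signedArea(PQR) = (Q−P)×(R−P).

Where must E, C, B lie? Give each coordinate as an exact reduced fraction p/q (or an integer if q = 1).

B = (12, -73/6)
C = (12, 1/2)
E = (12, -28)

1. E_y = -28  [EA · DF = 589]
2. E_x = 12  [|EF|² = 1444]
   → E = (12, -28)
3. C_x = 12  [C is the midpoint of DF]
4. C_y = 1/2  [C is the midpoint of DF]
   → C = (12, 1/2)
5. B_x = 12  [ED · AB = -1729/6 ∩ BE · FG = -665/6]
6. B_y = -73/6  [ED · AB = -1729/6 ∩ BE · FG = -665/6]
   → B = (12, -73/6)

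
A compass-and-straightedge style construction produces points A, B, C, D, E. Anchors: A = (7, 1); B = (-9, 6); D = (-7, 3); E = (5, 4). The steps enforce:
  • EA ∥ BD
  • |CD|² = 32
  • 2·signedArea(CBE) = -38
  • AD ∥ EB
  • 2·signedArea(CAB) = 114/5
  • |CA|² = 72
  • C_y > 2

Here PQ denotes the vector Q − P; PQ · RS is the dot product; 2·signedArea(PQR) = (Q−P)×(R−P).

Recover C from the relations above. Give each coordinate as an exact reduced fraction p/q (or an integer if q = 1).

C = (-7/5, 11/5)

1. C_x = -7/5  [2·signedArea(CAB) = 114/5 ∩ 2·signedArea(CBE) = -38]
2. C_y = 11/5  [2·signedArea(CAB) = 114/5 ∩ 2·signedArea(CBE) = -38]
   → C = (-7/5, 11/5)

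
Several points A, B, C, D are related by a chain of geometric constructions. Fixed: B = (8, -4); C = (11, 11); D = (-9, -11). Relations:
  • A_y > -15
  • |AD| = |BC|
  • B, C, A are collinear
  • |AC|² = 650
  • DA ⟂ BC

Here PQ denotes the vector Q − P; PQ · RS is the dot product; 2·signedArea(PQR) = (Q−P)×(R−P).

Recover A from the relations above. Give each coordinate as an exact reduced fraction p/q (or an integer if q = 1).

1. A_x = 6  [B, C, A are collinear ∩ DA ⟂ BC]
2. A_y = -14  [B, C, A are collinear ∩ DA ⟂ BC]
   → A = (6, -14)

A = (6, -14)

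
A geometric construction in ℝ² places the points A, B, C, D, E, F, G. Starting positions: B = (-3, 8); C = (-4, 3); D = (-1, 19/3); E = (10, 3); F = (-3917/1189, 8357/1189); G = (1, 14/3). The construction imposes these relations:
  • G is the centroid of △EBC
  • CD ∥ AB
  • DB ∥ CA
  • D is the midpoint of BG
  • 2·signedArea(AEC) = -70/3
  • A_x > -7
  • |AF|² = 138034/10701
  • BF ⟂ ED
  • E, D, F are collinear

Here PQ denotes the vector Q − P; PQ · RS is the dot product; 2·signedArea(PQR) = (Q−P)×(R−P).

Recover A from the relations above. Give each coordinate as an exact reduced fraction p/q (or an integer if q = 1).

1. A_x = -6  [CD ∥ AB ∩ DB ∥ CA]
2. A_y = 14/3  [CD ∥ AB ∩ DB ∥ CA]
   → A = (-6, 14/3)

A = (-6, 14/3)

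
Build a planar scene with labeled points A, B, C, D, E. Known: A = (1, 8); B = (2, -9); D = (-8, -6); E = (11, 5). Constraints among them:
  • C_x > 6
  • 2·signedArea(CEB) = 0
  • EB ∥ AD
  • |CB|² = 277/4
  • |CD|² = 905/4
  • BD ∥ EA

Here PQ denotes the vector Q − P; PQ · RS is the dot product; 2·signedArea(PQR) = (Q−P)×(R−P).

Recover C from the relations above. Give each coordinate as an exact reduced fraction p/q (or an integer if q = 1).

1. C_x = 13/2  [line 14·x + -9·y + -109 = 0 ∩ |CD|² = 905/4]
2. C_y = -2  [line 14·x + -9·y + -109 = 0 ∩ |CD|² = 905/4]
   → C = (13/2, -2)

C = (13/2, -2)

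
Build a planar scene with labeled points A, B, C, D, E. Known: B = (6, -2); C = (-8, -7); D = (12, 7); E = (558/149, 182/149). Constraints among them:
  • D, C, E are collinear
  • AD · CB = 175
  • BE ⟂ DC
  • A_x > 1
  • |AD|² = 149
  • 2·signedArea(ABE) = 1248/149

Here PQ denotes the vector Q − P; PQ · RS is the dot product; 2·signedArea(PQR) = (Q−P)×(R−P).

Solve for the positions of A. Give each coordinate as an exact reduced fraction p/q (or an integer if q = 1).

1. A_x = 2  [AD · CB = 175 ∩ 2·signedArea(ABE) = 1248/149]
2. A_y = 0  [AD · CB = 175 ∩ 2·signedArea(ABE) = 1248/149]
   → A = (2, 0)

A = (2, 0)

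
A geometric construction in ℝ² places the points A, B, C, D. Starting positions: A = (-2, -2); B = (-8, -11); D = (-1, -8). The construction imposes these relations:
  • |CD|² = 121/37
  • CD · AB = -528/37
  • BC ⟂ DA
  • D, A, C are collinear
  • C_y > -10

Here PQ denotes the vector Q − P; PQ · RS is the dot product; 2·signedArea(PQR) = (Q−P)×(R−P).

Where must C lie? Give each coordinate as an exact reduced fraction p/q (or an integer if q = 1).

C = (-26/37, -362/37)

1. C_x = -26/37  [D, A, C are collinear ∩ BC ⟂ DA]
2. C_y = -362/37  [D, A, C are collinear ∩ BC ⟂ DA]
   → C = (-26/37, -362/37)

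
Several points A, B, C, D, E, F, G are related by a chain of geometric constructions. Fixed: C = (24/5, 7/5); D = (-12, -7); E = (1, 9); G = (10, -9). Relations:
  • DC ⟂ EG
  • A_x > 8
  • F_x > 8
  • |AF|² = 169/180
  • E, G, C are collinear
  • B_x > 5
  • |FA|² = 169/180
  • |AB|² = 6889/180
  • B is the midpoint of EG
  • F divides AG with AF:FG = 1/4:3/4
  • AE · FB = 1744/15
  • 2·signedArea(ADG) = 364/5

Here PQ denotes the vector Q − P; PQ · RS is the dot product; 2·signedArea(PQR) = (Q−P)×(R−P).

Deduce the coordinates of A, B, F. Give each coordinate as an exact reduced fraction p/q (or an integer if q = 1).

1. B_x = 11/2  [B is the midpoint of EG]
2. B_y = 0  [B is the midpoint of EG]
   → B = (11/2, 0)
3. A_x = 124/15  [line 2·x + 22·y + 526/5 = 0 ∩ |AB|² = 6889/180]
4. A_y = -83/15  [line 2·x + 22·y + 526/5 = 0 ∩ |AB|² = 6889/180]
   → A = (124/15, -83/15)
5. F_x = 87/10  [AE · FB = 1744/15 ∩ F divides AG with AF:FG = 1/4:3/4]
6. F_y = -32/5  [AE · FB = 1744/15 ∩ F divides AG with AF:FG = 1/4:3/4]
   → F = (87/10, -32/5)

A = (124/15, -83/15)
B = (11/2, 0)
F = (87/10, -32/5)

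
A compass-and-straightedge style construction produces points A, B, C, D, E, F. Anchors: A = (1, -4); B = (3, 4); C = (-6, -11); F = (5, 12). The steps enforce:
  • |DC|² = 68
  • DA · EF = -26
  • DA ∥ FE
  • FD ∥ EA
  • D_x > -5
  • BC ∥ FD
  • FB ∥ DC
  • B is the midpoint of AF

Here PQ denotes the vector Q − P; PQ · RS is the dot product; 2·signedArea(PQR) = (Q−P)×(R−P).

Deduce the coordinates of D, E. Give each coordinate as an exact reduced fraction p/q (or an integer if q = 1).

D = (-4, -3)
E = (10, 11)

1. D_x = -4  [FB ∥ DC ∩ BC ∥ FD]
2. D_y = -3  [FB ∥ DC ∩ BC ∥ FD]
   → D = (-4, -3)
3. E_x = 10  [FD ∥ EA ∩ DA ∥ FE]
4. E_y = 11  [FD ∥ EA ∩ DA ∥ FE]
   → E = (10, 11)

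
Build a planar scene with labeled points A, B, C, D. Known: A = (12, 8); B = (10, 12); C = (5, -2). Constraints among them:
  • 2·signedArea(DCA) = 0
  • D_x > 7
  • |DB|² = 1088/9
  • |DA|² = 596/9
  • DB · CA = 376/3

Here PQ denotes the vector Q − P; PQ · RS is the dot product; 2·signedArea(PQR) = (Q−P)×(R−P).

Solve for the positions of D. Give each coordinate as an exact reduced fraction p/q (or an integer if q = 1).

D = (22/3, 4/3)

1. D_x = 22/3  [2·signedArea(DCA) = 0 ∩ DB · CA = 376/3]
2. D_y = 4/3  [2·signedArea(DCA) = 0 ∩ DB · CA = 376/3]
   → D = (22/3, 4/3)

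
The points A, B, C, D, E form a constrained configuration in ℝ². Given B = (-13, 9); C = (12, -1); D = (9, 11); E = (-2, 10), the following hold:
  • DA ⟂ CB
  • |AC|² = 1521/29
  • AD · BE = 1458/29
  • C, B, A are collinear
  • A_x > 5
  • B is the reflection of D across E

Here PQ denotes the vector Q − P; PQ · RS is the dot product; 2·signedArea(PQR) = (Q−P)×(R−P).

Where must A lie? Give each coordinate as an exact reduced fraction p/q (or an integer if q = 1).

A = (153/29, 49/29)

1. A_x = 153/29  [C, B, A are collinear ∩ DA ⟂ CB]
2. A_y = 49/29  [C, B, A are collinear ∩ DA ⟂ CB]
   → A = (153/29, 49/29)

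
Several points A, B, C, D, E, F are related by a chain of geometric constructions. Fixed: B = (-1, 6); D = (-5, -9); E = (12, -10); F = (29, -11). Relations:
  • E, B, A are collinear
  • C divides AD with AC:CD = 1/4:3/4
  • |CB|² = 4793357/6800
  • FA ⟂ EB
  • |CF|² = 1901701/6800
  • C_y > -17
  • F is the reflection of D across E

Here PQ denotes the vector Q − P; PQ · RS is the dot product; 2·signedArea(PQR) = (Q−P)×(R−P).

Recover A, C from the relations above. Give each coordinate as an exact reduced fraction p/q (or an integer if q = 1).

1. A_x = 8181/425  [E, B, A are collinear ∩ FA ⟂ EB]
2. A_y = -8042/425  [E, B, A are collinear ∩ FA ⟂ EB]
   → A = (8181/425, -8042/425)
3. C_x = 11209/850  [C divides AD with AC:CD = 1/4:3/4]
4. C_y = -27951/1700  [C divides AD with AC:CD = 1/4:3/4]
   → C = (11209/850, -27951/1700)

A = (8181/425, -8042/425)
C = (11209/850, -27951/1700)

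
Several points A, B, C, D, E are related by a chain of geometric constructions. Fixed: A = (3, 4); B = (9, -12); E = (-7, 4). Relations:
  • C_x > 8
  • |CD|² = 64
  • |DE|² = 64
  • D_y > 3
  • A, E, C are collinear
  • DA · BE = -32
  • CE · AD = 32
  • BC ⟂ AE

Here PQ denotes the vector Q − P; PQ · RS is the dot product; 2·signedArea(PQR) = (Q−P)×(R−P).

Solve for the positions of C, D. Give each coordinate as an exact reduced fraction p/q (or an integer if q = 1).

C = (9, 4)
D = (1, 4)

1. C_x = 9  [A, E, C are collinear ∩ BC ⟂ AE]
2. C_y = 4  [A, E, C are collinear ∩ BC ⟂ AE]
   → C = (9, 4)
3. D_x = 1  [DA · BE = -32 ∩ CE · AD = 32]
4. D_y = 4  [DA · BE = -32 ∩ CE · AD = 32]
   → D = (1, 4)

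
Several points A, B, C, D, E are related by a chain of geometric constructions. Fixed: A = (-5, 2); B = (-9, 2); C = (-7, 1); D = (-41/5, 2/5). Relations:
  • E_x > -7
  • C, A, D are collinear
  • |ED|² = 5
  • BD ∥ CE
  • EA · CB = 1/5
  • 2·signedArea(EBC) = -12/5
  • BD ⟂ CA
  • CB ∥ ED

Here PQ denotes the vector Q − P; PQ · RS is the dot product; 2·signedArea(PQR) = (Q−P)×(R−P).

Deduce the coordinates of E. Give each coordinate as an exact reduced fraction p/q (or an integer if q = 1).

E = (-31/5, -3/5)

1. E_x = -31/5  [CB ∥ ED ∩ BD ∥ CE]
2. E_y = -3/5  [CB ∥ ED ∩ BD ∥ CE]
   → E = (-31/5, -3/5)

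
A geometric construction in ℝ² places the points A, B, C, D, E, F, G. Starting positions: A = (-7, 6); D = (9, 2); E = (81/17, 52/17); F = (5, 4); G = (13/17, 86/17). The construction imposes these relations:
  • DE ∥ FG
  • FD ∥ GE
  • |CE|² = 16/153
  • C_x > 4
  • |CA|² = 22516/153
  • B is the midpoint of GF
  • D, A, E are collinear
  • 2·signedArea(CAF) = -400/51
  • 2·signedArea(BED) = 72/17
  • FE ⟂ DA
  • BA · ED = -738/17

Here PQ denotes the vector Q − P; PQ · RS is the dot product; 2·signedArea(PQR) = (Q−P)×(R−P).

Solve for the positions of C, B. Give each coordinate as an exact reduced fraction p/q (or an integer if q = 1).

1. C_x = 247/51  [line 2·x + 12·y + -2558/51 = 0 ∩ |CA|² = 22516/153]
2. C_y = 172/51  [line 2·x + 12·y + -2558/51 = 0 ∩ |CA|² = 22516/153]
   → C = (247/51, 172/51)
3. B_x = 49/17  [B is the midpoint of GF]
4. B_y = 77/17  [B is the midpoint of GF]
   → B = (49/17, 77/17)

B = (49/17, 77/17)
C = (247/51, 172/51)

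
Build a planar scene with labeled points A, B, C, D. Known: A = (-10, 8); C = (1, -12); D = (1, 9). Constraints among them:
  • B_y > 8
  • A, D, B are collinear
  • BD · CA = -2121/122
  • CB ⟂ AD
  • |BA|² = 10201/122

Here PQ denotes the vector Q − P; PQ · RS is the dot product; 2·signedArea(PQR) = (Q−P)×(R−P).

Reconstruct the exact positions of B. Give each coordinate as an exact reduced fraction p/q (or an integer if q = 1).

1. B_x = -109/122  [A, D, B are collinear ∩ CB ⟂ AD]
2. B_y = 1077/122  [A, D, B are collinear ∩ CB ⟂ AD]
   → B = (-109/122, 1077/122)

B = (-109/122, 1077/122)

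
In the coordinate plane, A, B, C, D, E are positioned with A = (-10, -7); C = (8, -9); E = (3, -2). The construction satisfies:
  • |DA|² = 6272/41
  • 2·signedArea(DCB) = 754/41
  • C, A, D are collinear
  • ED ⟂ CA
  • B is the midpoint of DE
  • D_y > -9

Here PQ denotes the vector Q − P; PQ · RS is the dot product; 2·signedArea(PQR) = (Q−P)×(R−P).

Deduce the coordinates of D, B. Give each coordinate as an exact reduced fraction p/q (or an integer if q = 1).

1. D_x = 94/41  [C, A, D are collinear ∩ ED ⟂ CA]
2. D_y = -343/41  [C, A, D are collinear ∩ ED ⟂ CA]
   → D = (94/41, -343/41)
3. B_x = 217/82  [B is the midpoint of DE]
4. B_y = -425/82  [B is the midpoint of DE]
   → B = (217/82, -425/82)

B = (217/82, -425/82)
D = (94/41, -343/41)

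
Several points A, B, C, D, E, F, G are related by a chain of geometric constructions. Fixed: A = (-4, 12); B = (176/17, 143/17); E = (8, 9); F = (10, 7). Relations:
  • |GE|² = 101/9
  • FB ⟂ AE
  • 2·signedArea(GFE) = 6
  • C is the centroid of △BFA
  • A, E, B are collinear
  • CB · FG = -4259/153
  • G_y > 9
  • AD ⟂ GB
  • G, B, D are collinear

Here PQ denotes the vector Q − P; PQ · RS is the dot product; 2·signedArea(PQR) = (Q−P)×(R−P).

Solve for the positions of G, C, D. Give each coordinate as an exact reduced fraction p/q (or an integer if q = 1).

1. G_x = 14/3  [line -2·x + -2·y + 28 = 0 ∩ |GE|² = 101/9]
2. G_y = 28/3  [line -2·x + -2·y + 28 = 0 ∩ |GE|² = 101/9]
   → G = (14/3, 28/3)
3. C_x = 278/51  [C is the centroid of △BFA]
4. C_y = 466/51  [C is the centroid of △BFA]
   → C = (278/51, 466/51)
5. D_x = -362438/86309  [G, B, D are collinear ∩ AD ⟂ GB]
6. D_y = 929568/86309  [G, B, D are collinear ∩ AD ⟂ GB]
   → D = (-362438/86309, 929568/86309)

C = (278/51, 466/51)
D = (-362438/86309, 929568/86309)
G = (14/3, 28/3)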